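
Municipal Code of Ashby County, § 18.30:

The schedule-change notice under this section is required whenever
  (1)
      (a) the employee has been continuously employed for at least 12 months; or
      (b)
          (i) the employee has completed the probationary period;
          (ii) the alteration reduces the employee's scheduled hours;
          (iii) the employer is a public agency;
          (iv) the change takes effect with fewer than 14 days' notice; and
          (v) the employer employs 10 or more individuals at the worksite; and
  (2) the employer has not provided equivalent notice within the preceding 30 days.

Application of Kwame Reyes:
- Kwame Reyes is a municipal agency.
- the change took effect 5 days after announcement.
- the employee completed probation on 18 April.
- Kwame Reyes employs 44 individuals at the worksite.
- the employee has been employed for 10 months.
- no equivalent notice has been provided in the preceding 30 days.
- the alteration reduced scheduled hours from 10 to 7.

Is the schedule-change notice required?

Yes — required.

(a) tenure ≥ 12 mo. — fails.
(i) past probation — satisfied.
(ii) hours reduced — met.
(iii) public agency — satisfied.
(iv) < 14 days' notice — holds.
(v) ≥ 10 at site — holds.
(b): T AND T AND T AND T AND T → true.
(1) = F OR T = true.
(2) no recent notice — met.
Overall: T AND T → true.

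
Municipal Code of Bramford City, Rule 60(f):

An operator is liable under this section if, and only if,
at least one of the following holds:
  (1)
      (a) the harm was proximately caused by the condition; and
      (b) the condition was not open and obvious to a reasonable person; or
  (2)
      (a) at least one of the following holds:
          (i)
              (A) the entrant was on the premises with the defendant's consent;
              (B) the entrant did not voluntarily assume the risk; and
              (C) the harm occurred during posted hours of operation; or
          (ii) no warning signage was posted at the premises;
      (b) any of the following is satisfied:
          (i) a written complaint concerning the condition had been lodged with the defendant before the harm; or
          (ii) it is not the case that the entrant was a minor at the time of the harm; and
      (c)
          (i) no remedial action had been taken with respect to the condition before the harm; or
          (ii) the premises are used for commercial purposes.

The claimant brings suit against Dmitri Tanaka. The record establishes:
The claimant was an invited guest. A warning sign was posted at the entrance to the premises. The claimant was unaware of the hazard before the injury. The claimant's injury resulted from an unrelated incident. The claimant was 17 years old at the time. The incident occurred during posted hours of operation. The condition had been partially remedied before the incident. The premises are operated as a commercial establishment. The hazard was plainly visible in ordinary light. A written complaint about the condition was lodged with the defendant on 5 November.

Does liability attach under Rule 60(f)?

(a) proximate cause — not met.
(b) not open/obvious — fails.
(1): F AND F → false.
(A) consent to enter — holds.
(B) no assumed risk — met.
(C) during posted hours — met.
(i) = T AND T AND T = true.
(ii) no signage posted — not met.
So (a) is satisfied (T OR F).
(i) complaint lodged — holds.
(ii) not (entrant a minor) — not satisfied.
(b): T OR F → true.
(i) no remedial action — fails.
(ii) commercial use — satisfied.
(c) = F OR T = true.
(2) = T AND T AND T = true.
So Overall is satisfied (F OR T).

Yes — liable.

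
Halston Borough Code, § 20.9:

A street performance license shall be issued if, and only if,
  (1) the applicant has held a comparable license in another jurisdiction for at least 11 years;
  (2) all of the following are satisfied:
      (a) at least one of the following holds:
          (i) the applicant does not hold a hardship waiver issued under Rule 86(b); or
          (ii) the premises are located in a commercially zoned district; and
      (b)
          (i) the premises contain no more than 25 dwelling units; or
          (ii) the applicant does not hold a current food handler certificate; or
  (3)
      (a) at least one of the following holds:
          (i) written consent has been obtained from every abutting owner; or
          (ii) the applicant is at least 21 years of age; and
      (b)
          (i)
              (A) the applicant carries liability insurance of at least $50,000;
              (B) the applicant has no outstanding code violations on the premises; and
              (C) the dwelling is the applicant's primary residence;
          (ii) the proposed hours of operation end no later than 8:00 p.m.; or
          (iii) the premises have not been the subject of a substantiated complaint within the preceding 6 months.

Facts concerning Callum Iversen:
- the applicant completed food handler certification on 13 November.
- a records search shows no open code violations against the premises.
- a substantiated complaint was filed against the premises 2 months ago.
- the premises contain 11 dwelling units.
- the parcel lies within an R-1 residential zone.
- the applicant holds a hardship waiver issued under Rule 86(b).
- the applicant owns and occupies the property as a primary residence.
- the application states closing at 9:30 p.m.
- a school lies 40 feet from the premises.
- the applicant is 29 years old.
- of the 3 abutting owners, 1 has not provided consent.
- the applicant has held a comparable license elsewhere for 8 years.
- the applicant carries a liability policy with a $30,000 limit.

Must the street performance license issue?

(1) prior license ≥ 11 yr — not satisfied.
(i) not (hardship waiver) — not satisfied.
(ii) commercially zoned — fails.
So (a) is not satisfied (F OR F).
(i) ≤ 25 units — holds.
(ii) not (food handler cert.) — not satisfied.
(b): T OR F → true.
So (2) is not satisfied (F AND T).
(i) all abutters consent — not met.
(ii) age ≥ 21 — met.
(a) = F OR T = true.
(A) insurance ≥ $50,000 — not met.
(B) no code violations — satisfied.
(C) primary residence — satisfied.
So (i) is not satisfied (F AND T AND T).
(ii) closes by 8 p.m. — not met.
(iii) no complaint in 6 mo. — not met.
(b): F OR F OR F → false.
(3): T AND F → false.
Overall = F OR F OR F = false.

No — denied.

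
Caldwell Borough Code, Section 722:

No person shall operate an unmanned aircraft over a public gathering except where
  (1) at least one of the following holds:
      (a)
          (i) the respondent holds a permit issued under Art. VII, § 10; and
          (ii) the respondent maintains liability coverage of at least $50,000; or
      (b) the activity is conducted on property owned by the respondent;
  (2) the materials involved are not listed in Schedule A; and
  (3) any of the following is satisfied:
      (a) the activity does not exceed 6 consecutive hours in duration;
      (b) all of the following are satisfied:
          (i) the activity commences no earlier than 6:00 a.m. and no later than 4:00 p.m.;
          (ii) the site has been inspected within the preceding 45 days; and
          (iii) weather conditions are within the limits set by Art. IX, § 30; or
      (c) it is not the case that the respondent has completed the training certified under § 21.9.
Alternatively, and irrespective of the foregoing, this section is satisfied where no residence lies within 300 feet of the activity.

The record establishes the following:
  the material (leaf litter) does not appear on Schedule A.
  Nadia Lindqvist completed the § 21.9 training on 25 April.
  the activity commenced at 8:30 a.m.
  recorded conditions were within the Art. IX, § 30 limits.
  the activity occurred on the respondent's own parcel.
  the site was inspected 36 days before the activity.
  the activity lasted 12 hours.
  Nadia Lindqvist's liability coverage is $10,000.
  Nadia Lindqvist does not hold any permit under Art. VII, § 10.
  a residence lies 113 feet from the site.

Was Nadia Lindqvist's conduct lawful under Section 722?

(i) holds permit — not met.
(ii) coverage ≥ $50,000 — not met.
(a) = F AND F = false.
(b) own property — holds.
(1) = F OR T = true.
(2) not (Schedule A material) — holds.
(a) ≤ 6 hrs duration — not satisfied.
(i) start within hours — met.
(ii) site inspected — met.
(iii) weather ok — holds.
(b) = T AND T AND T = true.
(c) not (training certified) — not satisfied.
So (3) is satisfied (F OR T OR F).
So Overall is satisfied (T AND T AND T).
Exception (no residence in 300 ft) — not satisfied.
Result: main true OR exception false → true.

Yes — lawful.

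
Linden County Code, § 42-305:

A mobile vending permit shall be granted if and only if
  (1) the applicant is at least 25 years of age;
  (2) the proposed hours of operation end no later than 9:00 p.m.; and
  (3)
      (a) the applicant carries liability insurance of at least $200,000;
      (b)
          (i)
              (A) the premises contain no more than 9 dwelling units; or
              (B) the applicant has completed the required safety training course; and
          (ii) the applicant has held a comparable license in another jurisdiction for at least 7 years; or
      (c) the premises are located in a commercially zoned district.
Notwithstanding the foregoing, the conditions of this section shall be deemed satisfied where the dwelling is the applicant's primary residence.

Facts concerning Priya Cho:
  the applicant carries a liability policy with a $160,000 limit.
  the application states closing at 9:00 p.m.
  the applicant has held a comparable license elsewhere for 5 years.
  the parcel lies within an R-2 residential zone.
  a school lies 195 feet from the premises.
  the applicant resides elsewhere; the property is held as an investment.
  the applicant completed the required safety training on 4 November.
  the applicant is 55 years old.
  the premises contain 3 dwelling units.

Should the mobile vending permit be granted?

(1) age ≥ 25 — holds.
(2) closes by 9 p.m. — met.
(a) insurance ≥ $200,000 — not met.
(A) ≤ 9 units — satisfied.
(B) safety training — holds.
So (i) is satisfied (T OR T).
(ii) prior license ≥ 7 yr — fails.
(b): T AND F → false.
(c) commercially zoned — not satisfied.
So (3) is not satisfied (F OR F OR F).
Overall = T AND T AND F = false.
Exception (primary residence) — not satisfied.
Result: main false OR exception false → false.

No — denied.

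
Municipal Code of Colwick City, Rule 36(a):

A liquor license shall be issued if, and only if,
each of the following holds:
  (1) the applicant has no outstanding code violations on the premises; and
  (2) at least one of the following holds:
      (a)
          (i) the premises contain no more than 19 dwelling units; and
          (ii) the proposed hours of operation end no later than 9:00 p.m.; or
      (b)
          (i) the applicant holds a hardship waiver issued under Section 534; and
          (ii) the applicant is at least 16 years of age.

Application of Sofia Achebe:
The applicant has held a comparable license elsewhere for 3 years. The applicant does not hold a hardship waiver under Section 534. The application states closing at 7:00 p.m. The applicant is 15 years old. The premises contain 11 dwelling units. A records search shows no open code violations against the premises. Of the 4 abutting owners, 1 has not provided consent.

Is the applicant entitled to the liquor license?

(1) no code violations — met.
(i) ≤ 19 units — met.
(ii) closes by 9 p.m. — met.
(a) = T AND T = true.
(i) hardship waiver — not met.
(ii) age ≥ 16 — not satisfied.
So (b) is not satisfied (F AND F).
(2): T OR F → true.
So Overall is satisfied (T AND T).

Yes — granted.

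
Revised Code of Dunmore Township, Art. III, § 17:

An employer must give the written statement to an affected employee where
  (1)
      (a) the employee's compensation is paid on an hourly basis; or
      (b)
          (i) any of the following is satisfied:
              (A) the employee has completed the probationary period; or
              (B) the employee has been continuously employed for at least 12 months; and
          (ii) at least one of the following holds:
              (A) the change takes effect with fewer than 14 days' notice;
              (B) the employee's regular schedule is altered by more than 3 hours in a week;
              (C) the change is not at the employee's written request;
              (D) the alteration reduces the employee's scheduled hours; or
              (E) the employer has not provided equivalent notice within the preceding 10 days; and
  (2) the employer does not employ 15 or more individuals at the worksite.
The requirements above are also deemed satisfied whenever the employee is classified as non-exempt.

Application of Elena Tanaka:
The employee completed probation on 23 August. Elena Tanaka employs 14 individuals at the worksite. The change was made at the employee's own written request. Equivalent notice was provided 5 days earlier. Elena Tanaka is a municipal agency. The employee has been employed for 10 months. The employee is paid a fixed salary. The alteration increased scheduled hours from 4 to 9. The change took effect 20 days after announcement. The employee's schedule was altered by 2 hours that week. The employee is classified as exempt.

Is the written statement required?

(a) hourly-paid — fails.
(A) past probation — holds.
(B) tenure ≥ 12 mo. — not satisfied.
(i): T OR F → true.
(A) < 14 days' notice — not satisfied.
(B) schedule shift > 3h — fails.
(C) not employee-requested — not met.
(D) hours reduced — fails.
(E) no recent notice — not met.
(ii) = F OR F OR F OR F OR F = false.
So (b) is not satisfied (T AND F).
(1): F OR F → false.
(2) not (≥ 15 at site) — satisfied.
Overall = F AND T = false.
Exception (non-exempt) — not satisfied.
Result: main false OR exception false → false.

No — not required.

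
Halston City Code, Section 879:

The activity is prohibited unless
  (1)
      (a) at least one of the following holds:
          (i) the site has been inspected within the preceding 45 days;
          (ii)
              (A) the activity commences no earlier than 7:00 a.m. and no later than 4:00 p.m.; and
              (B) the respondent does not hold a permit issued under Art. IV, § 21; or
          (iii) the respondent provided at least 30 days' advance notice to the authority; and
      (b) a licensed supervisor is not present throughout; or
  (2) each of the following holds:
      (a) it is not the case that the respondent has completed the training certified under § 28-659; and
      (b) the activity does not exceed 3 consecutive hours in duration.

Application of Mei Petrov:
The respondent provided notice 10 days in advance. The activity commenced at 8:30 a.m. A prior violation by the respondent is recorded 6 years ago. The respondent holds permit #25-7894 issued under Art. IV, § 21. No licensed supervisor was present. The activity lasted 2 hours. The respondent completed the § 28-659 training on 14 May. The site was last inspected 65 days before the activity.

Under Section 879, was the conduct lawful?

(i) site inspected — not met.
(A) start within hours — met.
(B) not (holds permit) — not met.
(ii): T AND F → false.
(iii) ≥30 days' notice — not satisfied.
(a): F OR F OR F → false.
(b) not (supervisor present) — met.
So (1) is not satisfied (F AND T).
(a) not (training certified) — not met.
(b) ≤ 3 hrs duration — satisfied.
(2) = F AND T = false.
Overall = F OR F = false.

No — unlawful.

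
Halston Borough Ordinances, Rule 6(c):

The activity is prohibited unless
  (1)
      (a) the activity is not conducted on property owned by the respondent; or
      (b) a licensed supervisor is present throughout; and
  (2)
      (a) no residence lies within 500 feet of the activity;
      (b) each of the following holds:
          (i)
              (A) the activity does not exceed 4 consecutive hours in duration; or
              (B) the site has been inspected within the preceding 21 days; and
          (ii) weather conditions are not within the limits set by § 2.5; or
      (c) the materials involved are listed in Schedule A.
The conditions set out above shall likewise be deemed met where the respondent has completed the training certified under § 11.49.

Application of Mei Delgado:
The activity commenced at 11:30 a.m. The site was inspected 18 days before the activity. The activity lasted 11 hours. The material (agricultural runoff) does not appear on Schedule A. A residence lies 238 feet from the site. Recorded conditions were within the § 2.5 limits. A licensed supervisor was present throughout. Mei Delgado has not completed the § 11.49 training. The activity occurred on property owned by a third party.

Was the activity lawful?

No — unlawful.

(a) not (own property) — met.
(b) supervisor present — holds.
(1) = T OR T = true.
(a) no residence in 500 ft — fails.
(A) ≤ 4 hrs duration — not satisfied.
(B) site inspected — met.
(i) = F OR T = true.
(ii) not (weather ok) — not met.
(b): T AND F → false.
(c) Schedule A material — fails.
So (2) is not satisfied (F OR F OR F).
So Overall is not satisfied (T AND F).
Exception (training certified) — not satisfied.
Result: main false OR exception false → false.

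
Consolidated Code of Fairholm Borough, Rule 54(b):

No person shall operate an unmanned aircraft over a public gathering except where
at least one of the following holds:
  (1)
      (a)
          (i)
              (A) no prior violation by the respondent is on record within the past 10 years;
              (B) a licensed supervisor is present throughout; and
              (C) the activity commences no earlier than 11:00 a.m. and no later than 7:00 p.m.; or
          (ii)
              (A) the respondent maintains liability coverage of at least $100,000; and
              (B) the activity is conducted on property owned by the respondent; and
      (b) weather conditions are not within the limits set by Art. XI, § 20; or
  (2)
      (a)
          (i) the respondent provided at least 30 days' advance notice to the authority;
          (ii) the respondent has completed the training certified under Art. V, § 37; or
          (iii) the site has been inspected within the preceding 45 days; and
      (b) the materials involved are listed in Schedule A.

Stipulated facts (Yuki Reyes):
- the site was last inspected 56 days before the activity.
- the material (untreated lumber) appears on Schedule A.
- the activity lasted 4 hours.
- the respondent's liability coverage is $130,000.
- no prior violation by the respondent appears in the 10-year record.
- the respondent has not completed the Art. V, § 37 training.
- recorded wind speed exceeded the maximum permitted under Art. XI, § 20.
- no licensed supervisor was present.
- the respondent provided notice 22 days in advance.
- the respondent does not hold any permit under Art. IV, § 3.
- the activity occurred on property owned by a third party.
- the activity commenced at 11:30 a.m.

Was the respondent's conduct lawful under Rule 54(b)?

(A) no prior violation — satisfied.
(B) supervisor present — fails.
(C) start within hours — met.
(i): T AND F AND T → false.
(A) coverage ≥ $100,000 — satisfied.
(B) own property — not met.
So (ii) is not satisfied (T AND F).
So (a) is not satisfied (F OR F).
(b) not (weather ok) — satisfied.
So (1) is not satisfied (F AND T).
(i) ≥30 days' notice — fails.
(ii) training certified — not satisfied.
(iii) site inspected — not satisfied.
(a): F OR F OR F → false.
(b) Schedule A material — met.
(2) = F AND T = false.
Overall: F OR F → false.

No — unlawful.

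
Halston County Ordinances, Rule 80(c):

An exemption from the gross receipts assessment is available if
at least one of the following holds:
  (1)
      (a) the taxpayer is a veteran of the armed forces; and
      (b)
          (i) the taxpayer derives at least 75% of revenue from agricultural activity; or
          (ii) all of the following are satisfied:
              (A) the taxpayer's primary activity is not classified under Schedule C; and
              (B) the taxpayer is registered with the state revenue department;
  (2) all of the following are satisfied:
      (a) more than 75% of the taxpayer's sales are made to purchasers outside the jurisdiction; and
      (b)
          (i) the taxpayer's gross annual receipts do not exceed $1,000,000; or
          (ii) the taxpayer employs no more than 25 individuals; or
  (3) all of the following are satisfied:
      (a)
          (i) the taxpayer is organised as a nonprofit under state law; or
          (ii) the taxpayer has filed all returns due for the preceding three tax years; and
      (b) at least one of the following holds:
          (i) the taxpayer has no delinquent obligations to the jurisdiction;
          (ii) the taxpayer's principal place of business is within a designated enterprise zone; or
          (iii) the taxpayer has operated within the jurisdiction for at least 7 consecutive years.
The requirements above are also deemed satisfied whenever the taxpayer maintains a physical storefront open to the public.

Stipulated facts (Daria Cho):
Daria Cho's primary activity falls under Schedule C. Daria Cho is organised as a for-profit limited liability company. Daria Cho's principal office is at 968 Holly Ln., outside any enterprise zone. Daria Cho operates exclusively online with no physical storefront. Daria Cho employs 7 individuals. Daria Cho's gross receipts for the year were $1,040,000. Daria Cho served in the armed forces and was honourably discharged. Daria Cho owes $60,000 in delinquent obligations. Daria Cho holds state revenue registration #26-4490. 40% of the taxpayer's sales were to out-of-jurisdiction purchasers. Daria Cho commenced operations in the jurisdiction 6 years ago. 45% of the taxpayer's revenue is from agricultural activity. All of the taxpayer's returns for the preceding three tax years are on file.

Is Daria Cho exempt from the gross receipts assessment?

(a) veteran — holds.
(i) ≥75% agricultural — fails.
(A) not (Schedule C activity) — not met.
(B) state-registered — holds.
So (ii) is not satisfied (F AND T).
(b) = F OR F = false.
So (1) is not satisfied (T AND F).
(a) >75% out-of-jur. sales — fails.
(i) receipts ≤ $1,000,000 — fails.
(ii) ≤ 25 employees — satisfied.
(b) = F OR T = true.
(2): F AND T → false.
(i) nonprofit — fails.
(ii) returns current — met.
(a) = F OR T = true.
(i) no delinquency — not met.
(ii) in enterprise zone — not satisfied.
(iii) ≥ 7 yrs in jurisdiction — fails.
(b): F OR F OR F → false.
(3): T AND F → false.
So Overall is not satisfied (F OR F OR F).
Exception (has storefront) — not satisfied.
Result: main false OR exception false → false.

No — not exempt.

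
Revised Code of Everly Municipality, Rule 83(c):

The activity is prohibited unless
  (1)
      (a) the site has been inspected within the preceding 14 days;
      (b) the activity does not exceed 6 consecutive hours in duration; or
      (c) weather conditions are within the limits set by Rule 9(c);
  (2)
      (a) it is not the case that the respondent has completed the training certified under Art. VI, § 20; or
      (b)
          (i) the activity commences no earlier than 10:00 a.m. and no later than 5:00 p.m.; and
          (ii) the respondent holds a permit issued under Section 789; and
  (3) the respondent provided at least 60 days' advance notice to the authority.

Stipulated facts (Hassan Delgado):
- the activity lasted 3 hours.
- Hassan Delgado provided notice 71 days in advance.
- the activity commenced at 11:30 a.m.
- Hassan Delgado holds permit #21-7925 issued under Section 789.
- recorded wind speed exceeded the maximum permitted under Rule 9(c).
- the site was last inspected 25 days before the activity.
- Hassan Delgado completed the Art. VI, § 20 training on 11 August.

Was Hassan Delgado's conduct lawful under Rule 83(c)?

Yes — lawful.

(a) site inspected — not met.
(b) ≤ 6 hrs duration — holds.
(c) weather ok — not met.
So (1) is satisfied (F OR T OR F).
(a) not (training certified) — not met.
(i) start within hours — holds.
(ii) holds permit — holds.
(b): T AND T → true.
(2) = F OR T = true.
(3) ≥60 days' notice — holds.
So Overall is satisfied (T AND T AND T).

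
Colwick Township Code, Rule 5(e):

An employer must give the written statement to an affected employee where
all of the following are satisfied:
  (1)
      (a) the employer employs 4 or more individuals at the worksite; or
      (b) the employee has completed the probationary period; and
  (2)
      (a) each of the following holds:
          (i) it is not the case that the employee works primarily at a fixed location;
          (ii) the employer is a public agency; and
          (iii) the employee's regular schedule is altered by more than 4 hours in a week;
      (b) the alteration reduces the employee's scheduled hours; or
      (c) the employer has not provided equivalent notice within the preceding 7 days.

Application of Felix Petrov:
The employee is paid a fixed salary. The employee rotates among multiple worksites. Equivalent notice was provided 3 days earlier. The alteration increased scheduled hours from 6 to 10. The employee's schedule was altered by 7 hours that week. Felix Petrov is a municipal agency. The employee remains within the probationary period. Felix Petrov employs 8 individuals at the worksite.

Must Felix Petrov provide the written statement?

Yes — required.

(a) ≥ 4 at site — holds.
(b) past probation — fails.
(1) = T OR F = true.
(i) not (fixed location) — satisfied.
(ii) public agency — satisfied.
(iii) schedule shift > 4h — holds.
(a) = T AND T AND T = true.
(b) hours reduced — fails.
(c) no recent notice — not satisfied.
So (2) is satisfied (T OR F OR F).
So Overall is satisfied (T AND T).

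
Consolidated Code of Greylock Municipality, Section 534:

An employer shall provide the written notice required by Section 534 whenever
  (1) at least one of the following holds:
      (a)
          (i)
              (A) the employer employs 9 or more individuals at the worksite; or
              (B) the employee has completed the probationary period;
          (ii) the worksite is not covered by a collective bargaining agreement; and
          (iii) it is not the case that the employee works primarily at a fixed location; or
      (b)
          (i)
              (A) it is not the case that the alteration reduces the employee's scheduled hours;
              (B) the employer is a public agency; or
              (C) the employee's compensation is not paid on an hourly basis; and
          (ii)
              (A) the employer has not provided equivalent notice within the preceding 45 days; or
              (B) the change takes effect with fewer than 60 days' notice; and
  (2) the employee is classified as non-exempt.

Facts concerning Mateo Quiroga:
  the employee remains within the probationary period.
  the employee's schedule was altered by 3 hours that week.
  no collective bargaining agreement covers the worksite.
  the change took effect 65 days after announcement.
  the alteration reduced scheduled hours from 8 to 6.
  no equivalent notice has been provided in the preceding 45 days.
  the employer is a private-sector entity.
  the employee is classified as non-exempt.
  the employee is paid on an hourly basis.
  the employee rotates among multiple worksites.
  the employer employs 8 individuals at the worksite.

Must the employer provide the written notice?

(A) ≥ 9 at site — not met.
(B) past probation — fails.
So (i) is not satisfied (F OR F).
(ii) no CBA — met.
(iii) not (fixed location) — met.
(a): F AND T AND T → false.
(A) not (hours reduced) — not satisfied.
(B) public agency — fails.
(C) not (hourly-paid) — fails.
(i): F OR F OR F → false.
(A) no recent notice — holds.
(B) < 60 days' notice — not met.
(ii): T OR F → true.
(b): F AND T → false.
(1) = F OR F = false.
(2) non-exempt — met.
So Overall is not satisfied (F AND T).

No — not required.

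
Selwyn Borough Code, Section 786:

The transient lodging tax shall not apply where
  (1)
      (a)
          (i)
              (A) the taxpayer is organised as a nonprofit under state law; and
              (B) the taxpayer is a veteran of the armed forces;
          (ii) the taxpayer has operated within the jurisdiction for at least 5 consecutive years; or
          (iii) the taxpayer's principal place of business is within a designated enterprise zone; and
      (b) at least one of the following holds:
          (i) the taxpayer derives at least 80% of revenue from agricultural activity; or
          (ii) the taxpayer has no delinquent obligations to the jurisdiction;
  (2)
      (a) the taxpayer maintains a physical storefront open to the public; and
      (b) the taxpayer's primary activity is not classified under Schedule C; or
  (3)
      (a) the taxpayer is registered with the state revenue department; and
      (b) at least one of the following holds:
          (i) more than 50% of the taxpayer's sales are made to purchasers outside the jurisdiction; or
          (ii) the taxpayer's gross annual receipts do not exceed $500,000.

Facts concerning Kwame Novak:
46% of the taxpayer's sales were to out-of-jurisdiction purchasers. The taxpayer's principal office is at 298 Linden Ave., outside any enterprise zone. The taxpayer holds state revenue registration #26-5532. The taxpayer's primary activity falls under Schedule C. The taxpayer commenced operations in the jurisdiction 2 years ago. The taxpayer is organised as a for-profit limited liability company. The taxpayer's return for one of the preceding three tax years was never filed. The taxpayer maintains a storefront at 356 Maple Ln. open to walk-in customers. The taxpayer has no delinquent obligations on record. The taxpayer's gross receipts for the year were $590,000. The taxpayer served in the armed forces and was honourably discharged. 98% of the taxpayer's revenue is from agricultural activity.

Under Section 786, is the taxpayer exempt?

(A) nonprofit — not met.
(B) veteran — holds.
(i): F AND T → false.
(ii) ≥ 5 yrs in jurisdiction — not met.
(iii) in enterprise zone — not satisfied.
(a): F OR F OR F → false.
(i) ≥80% agricultural — met.
(ii) no delinquency — met.
(b) = T OR T = true.
(1) = F AND T = false.
(a) has storefront — satisfied.
(b) not (Schedule C activity) — fails.
(2) = T AND F = false.
(a) state-registered — satisfied.
(i) >50% out-of-jur. sales — fails.
(ii) receipts ≤ $500,000 — fails.
(b): F OR F → false.
So (3) is not satisfied (T AND F).
So Overall is not satisfied (F OR F OR F).

No — not exempt.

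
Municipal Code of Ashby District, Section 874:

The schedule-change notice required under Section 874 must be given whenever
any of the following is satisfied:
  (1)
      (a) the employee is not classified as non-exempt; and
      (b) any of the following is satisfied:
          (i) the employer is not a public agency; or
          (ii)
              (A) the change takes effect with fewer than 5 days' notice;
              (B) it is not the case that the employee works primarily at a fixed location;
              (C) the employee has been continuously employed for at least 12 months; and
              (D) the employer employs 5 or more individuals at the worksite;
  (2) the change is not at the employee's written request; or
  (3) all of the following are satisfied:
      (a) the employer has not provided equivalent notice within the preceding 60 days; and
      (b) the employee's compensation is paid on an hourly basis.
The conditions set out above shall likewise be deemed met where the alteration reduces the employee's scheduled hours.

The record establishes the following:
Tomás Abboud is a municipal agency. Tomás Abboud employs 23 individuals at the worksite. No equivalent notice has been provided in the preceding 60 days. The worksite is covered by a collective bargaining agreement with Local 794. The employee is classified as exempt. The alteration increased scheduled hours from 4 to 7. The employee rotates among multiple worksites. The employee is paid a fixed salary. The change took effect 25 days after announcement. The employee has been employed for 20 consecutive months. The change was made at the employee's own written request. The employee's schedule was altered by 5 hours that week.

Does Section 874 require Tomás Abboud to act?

(a) not (non-exempt) — holds.
(i) not (public agency) — fails.
(A) < 5 days' notice — fails.
(B) not (fixed location) — satisfied.
(C) tenure ≥ 12 mo. — satisfied.
(D) ≥ 5 at site — holds.
(ii): F AND T AND T AND T → false.
(b): F OR F → false.
(1): T AND F → false.
(2) not employee-requested — not satisfied.
(a) no recent notice — met.
(b) hourly-paid — not satisfied.
So (3) is not satisfied (T AND F).
Overall = F OR F OR F = false.
Exception (hours reduced) — not satisfied.
Result: main false OR exception false → false.

No — not required.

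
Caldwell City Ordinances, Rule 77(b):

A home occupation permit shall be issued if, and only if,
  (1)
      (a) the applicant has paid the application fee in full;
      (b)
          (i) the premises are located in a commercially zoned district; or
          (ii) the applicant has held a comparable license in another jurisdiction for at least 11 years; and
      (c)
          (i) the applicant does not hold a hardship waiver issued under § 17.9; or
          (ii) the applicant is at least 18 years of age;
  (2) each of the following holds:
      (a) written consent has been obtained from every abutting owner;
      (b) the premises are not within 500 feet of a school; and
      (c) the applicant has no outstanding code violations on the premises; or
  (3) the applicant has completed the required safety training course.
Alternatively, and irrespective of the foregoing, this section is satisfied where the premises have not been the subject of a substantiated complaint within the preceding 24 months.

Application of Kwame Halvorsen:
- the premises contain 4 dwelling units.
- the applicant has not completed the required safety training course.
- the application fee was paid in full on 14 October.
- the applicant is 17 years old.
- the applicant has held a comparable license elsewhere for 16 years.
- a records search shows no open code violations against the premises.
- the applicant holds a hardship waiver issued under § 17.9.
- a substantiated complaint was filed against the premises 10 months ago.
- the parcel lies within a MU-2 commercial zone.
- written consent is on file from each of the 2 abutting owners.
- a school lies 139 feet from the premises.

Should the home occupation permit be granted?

(a) fee paid — holds.
(i) commercially zoned — met.
(ii) prior license ≥ 11 yr — met.
(b): T OR T → true.
(i) not (hardship waiver) — fails.
(ii) age ≥ 18 — not met.
So (c) is not satisfied (F OR F).
(1) = T AND T AND F = false.
(a) all abutters consent — met.
(b) ≥500 ft from school — not met.
(c) no code violations — holds.
(2) = T AND F AND T = false.
(3) safety training — not met.
Overall: F OR F OR F → false.
Exception (no complaint in 24 mo.) — not satisfied.
Result: main false OR exception false → false.

No — denied.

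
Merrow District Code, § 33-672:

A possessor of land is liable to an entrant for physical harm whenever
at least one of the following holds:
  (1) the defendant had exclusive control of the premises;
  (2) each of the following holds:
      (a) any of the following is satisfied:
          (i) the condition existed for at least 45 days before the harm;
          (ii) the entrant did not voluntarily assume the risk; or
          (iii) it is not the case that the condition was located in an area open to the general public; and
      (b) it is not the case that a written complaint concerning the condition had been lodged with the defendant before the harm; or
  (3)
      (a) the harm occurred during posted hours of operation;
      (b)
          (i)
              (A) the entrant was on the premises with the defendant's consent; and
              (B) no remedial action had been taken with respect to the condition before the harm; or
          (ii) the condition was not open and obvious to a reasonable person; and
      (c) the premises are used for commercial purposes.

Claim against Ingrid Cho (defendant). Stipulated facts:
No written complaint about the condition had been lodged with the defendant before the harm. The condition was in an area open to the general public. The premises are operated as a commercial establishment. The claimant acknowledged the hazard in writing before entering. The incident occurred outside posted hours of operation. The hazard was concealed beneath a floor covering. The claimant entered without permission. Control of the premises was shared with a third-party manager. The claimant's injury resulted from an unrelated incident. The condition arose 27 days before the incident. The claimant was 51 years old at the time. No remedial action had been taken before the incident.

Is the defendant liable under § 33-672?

(1) exclusive control — not met.
(i) condition ≥45 days old — not satisfied.
(ii) no assumed risk — not met.
(iii) not (public area) — fails.
(a) = F OR F OR F = false.
(b) not (complaint lodged) — holds.
(2) = F AND T = false.
(a) during posted hours — fails.
(A) consent to enter — fails.
(B) no remedial action — satisfied.
(i) = F AND T = false.
(ii) not open/obvious — met.
(b): F OR T → true.
(c) commercial use — satisfied.
(3) = F AND T AND T = false.
So Overall is not satisfied (F OR F OR F).

No — not liable.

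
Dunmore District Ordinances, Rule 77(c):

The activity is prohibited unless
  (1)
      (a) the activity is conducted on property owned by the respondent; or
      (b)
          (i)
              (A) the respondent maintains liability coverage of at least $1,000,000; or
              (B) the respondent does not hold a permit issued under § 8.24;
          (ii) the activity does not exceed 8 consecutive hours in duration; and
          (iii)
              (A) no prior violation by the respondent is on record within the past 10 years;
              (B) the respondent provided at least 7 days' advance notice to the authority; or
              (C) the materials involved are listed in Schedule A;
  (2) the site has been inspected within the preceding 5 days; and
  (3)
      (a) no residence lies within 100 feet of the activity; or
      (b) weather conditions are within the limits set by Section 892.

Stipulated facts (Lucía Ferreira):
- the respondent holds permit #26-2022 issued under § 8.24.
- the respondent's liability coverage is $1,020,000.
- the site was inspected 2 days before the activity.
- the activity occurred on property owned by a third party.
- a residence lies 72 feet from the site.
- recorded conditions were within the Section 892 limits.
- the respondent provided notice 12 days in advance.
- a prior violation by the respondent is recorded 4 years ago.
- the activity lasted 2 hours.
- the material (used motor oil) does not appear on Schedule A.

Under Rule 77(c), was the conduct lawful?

Yes — lawful.

(a) own property — not met.
(A) coverage ≥ $1,000,000 — holds.
(B) not (holds permit) — not met.
So (i) is satisfied (T OR F).
(ii) ≤ 8 hrs duration — holds.
(A) no prior violation — not met.
(B) ≥7 days' notice — met.
(C) Schedule A material — not met.
(iii) = F OR T OR F = true.
(b) = T AND T AND T = true.
(1): F OR T → true.
(2) site inspected — met.
(a) no residence in 100 ft — not met.
(b) weather ok — satisfied.
So (3) is satisfied (F OR T).
So Overall is satisfied (T AND T AND T).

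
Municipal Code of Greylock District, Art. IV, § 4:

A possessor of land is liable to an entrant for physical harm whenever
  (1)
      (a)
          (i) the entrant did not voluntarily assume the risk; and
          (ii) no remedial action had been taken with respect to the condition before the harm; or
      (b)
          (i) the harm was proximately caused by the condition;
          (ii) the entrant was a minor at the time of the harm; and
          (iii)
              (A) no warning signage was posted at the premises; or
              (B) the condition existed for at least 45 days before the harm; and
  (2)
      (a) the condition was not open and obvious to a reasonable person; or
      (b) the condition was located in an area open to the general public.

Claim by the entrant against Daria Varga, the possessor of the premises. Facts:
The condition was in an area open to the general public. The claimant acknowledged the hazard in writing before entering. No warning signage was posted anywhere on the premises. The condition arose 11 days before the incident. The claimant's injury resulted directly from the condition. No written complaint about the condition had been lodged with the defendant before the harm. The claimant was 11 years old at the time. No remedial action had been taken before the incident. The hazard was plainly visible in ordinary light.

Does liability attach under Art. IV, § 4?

Yes — liable.

(i) no assumed risk — not met.
(ii) no remedial action — met.
So (a) is not satisfied (F AND T).
(i) proximate cause — satisfied.
(ii) entrant a minor — met.
(A) no signage posted — satisfied.
(B) condition ≥45 days old — not satisfied.
So (iii) is satisfied (T OR F).
(b) = T AND T AND T = true.
(1): F OR T → true.
(a) not open/obvious — not satisfied.
(b) public area — met.
So (2) is satisfied (F OR T).
So Overall is satisfied (T AND T).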